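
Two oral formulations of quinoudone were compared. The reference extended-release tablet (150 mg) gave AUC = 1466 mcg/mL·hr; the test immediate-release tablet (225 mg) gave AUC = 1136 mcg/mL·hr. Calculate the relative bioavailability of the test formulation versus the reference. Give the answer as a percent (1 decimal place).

F_rel = (AUC_test/D_test) / (AUC_ref/D_ref)
      = (1136/225) / (1466/150)
      = 5.04889 / 9.77333 = 0.5166 = 51.66%

F_rel = 51.7%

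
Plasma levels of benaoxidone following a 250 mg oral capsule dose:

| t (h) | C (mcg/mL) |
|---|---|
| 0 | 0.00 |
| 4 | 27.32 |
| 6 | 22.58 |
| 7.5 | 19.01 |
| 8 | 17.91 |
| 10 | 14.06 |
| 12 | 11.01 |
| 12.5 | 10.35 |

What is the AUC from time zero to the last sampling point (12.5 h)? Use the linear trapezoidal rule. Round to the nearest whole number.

AUC = 207 mcg/mL·h

Trapezoidal AUC_0→12.5:
  [0→4]: (0.00+27.32)/2 × 4 = 54.64
  [4→6]: (27.32+22.58)/2 × 2 = 49.9
  [6→7.5]: (22.58+19.01)/2 × 1.5 = 31.1925
  [7.5→8]: (19.01+17.91)/2 × 0.5 = 9.23
  [8→10]: (17.91+14.06)/2 × 2 = 31.97
  [10→12]: (14.06+11.01)/2 × 2 = 25.07
  [12→12.5]: (11.01+10.35)/2 × 0.5 = 5.34
  Sum = 207.3425 mcg/mL·h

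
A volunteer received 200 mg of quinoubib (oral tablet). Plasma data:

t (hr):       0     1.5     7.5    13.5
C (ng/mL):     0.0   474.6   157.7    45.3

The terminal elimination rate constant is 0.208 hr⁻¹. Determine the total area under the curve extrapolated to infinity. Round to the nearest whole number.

AUC = 3080 ng/mL·hr

Trapezoidal AUC_0→13.5:
  [0→1.5]: (0.0+474.6)/2 × 1.5 = 355.95
  [1.5→7.5]: (474.6+157.7)/2 × 6 = 1896.9
  [7.5→13.5]: (157.7+45.3)/2 × 6 = 609.0
  Sum = 2861.85 ng/mL·hr
Extrapolated tail: C_last / k_e = 45.3 / 0.208 = 217.788
AUC_0→∞ = 2861.85 + 217.788 = 3079.638 ng/mL·hr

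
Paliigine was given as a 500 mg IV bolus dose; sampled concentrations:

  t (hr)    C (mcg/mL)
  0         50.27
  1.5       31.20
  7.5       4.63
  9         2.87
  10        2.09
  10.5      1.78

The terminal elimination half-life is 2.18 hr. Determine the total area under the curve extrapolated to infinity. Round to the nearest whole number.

AUC = 183 mcg/mL·hr

Trapezoidal AUC_0→10.5:
  [0→1.5]: (50.27+31.20)/2 × 1.5 = 61.1025
  [1.5→7.5]: (31.20+4.63)/2 × 6 = 107.49
  [7.5→9]: (4.63+2.87)/2 × 1.5 = 5.625
  [9→10]: (2.87+2.09)/2 × 1 = 2.48
  [10→10.5]: (2.09+1.78)/2 × 0.5 = 0.9675
  Sum = 177.665 mcg/mL·hr
k_e = ln2 / t½ = 0.693147 / 2.18 = 0.3180 hr^-1
Extrapolated tail: C_last / k_e = 1.78 / 0.318 = 5.597
AUC_0→∞ = 177.665 + 5.597 = 183.262 mcg/mL·hr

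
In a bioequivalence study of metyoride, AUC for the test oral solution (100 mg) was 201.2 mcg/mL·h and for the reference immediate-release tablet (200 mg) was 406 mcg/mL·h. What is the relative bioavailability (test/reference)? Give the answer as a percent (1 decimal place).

F_rel = 99.1%

F_rel = (AUC_test/D_test) / (AUC_ref/D_ref)
      = (201.2/100) / (406/200)
      = 2.012 / 2.03 = 0.9911 = 99.11%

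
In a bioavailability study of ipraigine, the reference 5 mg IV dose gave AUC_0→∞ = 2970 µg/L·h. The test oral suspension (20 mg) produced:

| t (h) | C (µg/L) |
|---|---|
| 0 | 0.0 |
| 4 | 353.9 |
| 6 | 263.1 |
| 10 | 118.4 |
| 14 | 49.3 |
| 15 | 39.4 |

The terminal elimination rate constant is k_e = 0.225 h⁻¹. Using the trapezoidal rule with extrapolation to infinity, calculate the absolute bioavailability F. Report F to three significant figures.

Trapezoidal AUC_0→15 (oral suspension):
  [0→4]: (0.0+353.9)/2 × 4 = 707.8
  [4→6]: (353.9+263.1)/2 × 2 = 617.0
  [6→10]: (263.1+118.4)/2 × 4 = 763.0
  [10→14]: (118.4+49.3)/2 × 4 = 335.4
  [14→15]: (49.3+39.4)/2 × 1 = 44.35
  Sum = 2467.55 µg/L·h
Tail: C_last/k_e = 39.4/0.225 = 175.111
AUC_0→∞ (oral suspension) = 2467.55 + 175.111 = 2642.661 µg/L·h
F = (AUC_ev/D_ev)/(AUC_iv/D_iv) = (2642.661/20)/(2970/5) = 132.13305/594 = 0.2224

F = 0.222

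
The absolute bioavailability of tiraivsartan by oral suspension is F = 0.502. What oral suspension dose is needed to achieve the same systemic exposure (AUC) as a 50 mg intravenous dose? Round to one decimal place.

For equal systemic exposure: F × D_ev = D_iv
D_ev = D_iv / F = 50 / 0.502 = 99.6016 mg

D_oral = 99.6 mg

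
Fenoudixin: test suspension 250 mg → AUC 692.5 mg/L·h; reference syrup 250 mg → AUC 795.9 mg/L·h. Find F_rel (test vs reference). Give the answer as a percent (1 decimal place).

F_rel = 87.0%

F_rel = (AUC_test/D_test) / (AUC_ref/D_ref)
      = (692.5/250) / (795.9/250)
      = 2.77 / 3.1836 = 0.8701 = 87.01%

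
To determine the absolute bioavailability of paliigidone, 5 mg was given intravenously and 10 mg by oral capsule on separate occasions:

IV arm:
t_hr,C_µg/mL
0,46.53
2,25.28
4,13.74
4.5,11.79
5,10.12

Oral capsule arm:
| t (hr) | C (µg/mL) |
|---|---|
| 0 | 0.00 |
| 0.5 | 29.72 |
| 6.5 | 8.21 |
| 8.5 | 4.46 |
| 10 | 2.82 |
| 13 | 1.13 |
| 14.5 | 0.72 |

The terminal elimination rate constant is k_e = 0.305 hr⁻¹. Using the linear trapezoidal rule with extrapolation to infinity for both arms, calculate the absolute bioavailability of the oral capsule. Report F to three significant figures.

Trapezoidal AUC_0→5 (IV):
  [0→2]: (46.53+25.28)/2 × 2 = 71.81
  [2→4]: (25.28+13.74)/2 × 2 = 39.02
  [4→4.5]: (13.74+11.79)/2 × 0.5 = 6.3825
  [4.5→5]: (11.79+10.12)/2 × 0.5 = 5.4775
  Sum = 122.69 µg/mL·hr
IV tail: 10.12/0.305 = 33.180; AUC_iv,0→∞ = 122.69 + 33.180 = 155.87 µg/mL·hr
Trapezoidal AUC_0→14.5 (oral capsule):
  [0→0.5]: (0.00+29.72)/2 × 0.5 = 7.43
  [0.5→6.5]: (29.72+8.21)/2 × 6 = 113.79
  [6.5→8.5]: (8.21+4.46)/2 × 2 = 12.67
  [8.5→10]: (4.46+2.82)/2 × 1.5 = 5.46
  [10→13]: (2.82+1.13)/2 × 3 = 5.925
  [13→14.5]: (1.13+0.72)/2 × 1.5 = 1.3875
  Sum = 146.6625 µg/mL·hr
oral capsule tail: 0.72/0.305 = 2.361; AUC_ev,0→∞ = 146.6625 + 2.361 = 149.0235 µg/mL·hr
F = (AUC_ev/D_ev)/(AUC_iv/D_iv) = (149.0235/10)/(155.87/5) = 14.90235/31.174 = 0.4780

F = 0.478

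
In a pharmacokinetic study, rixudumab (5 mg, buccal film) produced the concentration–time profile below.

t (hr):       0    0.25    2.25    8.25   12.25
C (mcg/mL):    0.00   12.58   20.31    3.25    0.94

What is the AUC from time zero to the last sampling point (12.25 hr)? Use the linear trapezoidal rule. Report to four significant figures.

AUC = 113.5 mcg/mL·hr

Trapezoidal AUC_0→12.25:
  [0→0.25]: (0.00+12.58)/2 × 0.25 = 1.5725
  [0.25→2.25]: (12.58+20.31)/2 × 2 = 32.89
  [2.25→8.25]: (20.31+3.25)/2 × 6 = 70.68
  [8.25→12.25]: (3.25+0.94)/2 × 4 = 8.38
  Sum = 113.5225 mcg/mL·hr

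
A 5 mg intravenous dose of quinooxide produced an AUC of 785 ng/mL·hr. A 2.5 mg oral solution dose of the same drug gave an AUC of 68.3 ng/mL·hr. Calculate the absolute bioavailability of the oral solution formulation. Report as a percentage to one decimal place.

F = (AUC_ev / D_ev) / (AUC_iv / D_iv)
  = (68.3/2.5) / (785/5)
  = 27.32 / 157 = 0.1740
  = 17.40%

F = 17.4%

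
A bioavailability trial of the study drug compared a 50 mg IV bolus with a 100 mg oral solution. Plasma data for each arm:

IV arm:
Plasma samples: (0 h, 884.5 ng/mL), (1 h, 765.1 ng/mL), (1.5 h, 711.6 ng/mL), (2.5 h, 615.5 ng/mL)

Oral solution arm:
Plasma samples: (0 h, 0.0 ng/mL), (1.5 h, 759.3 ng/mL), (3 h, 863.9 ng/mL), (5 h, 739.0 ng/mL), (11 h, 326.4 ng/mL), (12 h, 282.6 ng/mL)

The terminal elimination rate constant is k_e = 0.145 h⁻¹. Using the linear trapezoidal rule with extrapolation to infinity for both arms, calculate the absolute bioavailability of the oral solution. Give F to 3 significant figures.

F = 0.724

Trapezoidal AUC_0→2.5 (IV):
  [0→1]: (884.5+765.1)/2 × 1 = 824.8
  [1→1.5]: (765.1+711.6)/2 × 0.5 = 369.175
  [1.5→2.5]: (711.6+615.5)/2 × 1 = 663.55
  Sum = 1857.525 ng/mL·h
IV tail: 615.5/0.145 = 4244.828; AUC_iv,0→∞ = 1857.525 + 4244.828 = 6102.353 ng/mL·h
Trapezoidal AUC_0→12 (oral solution):
  [0→1.5]: (0.0+759.3)/2 × 1.5 = 569.475
  [1.5→3]: (759.3+863.9)/2 × 1.5 = 1217.4
  [3→5]: (863.9+739.0)/2 × 2 = 1602.9
  [5→11]: (739.0+326.4)/2 × 6 = 3196.2
  [11→12]: (326.4+282.6)/2 × 1 = 304.5
  Sum = 6890.475 ng/mL·h
oral solution tail: 282.6/0.145 = 1948.966; AUC_ev,0→∞ = 6890.475 + 1948.966 = 8839.441 ng/mL·h
F = (AUC_ev/D_ev)/(AUC_iv/D_iv) = (8839.441/100)/(6102.353/50) = 88.39441/122.04706 = 0.7243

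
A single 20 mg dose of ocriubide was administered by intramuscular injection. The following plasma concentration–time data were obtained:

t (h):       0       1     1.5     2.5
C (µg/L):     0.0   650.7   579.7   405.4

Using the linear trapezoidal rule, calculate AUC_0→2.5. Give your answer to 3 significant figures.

AUC = 1130 µg/L·h

Trapezoidal AUC_0→2.5:
  [0→1]: (0.0+650.7)/2 × 1 = 325.35
  [1→1.5]: (650.7+579.7)/2 × 0.5 = 307.6
  [1.5→2.5]: (579.7+405.4)/2 × 1 = 492.55
  Sum = 1125.5 µg/L·h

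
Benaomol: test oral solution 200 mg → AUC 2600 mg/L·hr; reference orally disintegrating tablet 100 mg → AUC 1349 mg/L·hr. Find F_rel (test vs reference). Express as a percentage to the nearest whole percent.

F_rel = 96%

F_rel = (AUC_test/D_test) / (AUC_ref/D_ref)
      = (2600/200) / (1349/100)
      = 13 / 13.49 = 0.9637 = 96.37%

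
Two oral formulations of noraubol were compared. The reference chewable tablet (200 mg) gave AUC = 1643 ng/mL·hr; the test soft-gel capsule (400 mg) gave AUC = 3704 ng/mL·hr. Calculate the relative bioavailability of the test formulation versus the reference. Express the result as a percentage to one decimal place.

F_rel = (AUC_test/D_test) / (AUC_ref/D_ref)
      = (3704/400) / (1643/200)
      = 9.26 / 8.215 = 1.1272 = 112.72%

F_rel = 112.7%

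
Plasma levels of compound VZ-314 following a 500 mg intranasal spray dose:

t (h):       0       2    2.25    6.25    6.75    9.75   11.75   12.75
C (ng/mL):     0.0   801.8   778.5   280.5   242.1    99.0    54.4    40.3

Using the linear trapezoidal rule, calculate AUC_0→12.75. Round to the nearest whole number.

AUC = 3960 ng/mL·h

Trapezoidal AUC_0→12.75:
  [0→2]: (0.0+801.8)/2 × 2 = 801.8
  [2→2.25]: (801.8+778.5)/2 × 0.25 = 197.5375
  [2.25→6.25]: (778.5+280.5)/2 × 4 = 2118.0
  [6.25→6.75]: (280.5+242.1)/2 × 0.5 = 130.65
  [6.75→9.75]: (242.1+99.0)/2 × 3 = 511.65
  [9.75→11.75]: (99.0+54.4)/2 × 2 = 153.4
  [11.75→12.75]: (54.4+40.3)/2 × 1 = 47.35
  Sum = 3960.3875 ng/mL·h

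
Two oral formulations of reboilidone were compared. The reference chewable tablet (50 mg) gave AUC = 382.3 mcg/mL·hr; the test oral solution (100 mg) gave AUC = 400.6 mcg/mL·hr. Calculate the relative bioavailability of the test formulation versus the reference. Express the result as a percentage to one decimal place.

F_rel = 52.4%

F_rel = (AUC_test/D_test) / (AUC_ref/D_ref)
      = (400.6/100) / (382.3/50)
      = 4.006 / 7.646 = 0.5239 = 52.39%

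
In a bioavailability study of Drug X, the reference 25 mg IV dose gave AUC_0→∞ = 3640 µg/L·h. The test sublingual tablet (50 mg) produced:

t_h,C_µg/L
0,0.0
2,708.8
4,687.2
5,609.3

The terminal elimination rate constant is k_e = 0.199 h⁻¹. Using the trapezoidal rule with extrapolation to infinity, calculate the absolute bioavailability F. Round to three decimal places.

Trapezoidal AUC_0→5 (sublingual tablet):
  [0→2]: (0.0+708.8)/2 × 2 = 708.8
  [2→4]: (708.8+687.2)/2 × 2 = 1396.0
  [4→5]: (687.2+609.3)/2 × 1 = 648.25
  Sum = 2753.05 µg/L·h
Tail: C_last/k_e = 609.3/0.199 = 3061.809
AUC_0→∞ (sublingual tablet) = 2753.05 + 3061.809 = 5814.859 µg/L·h
F = (AUC_ev/D_ev)/(AUC_iv/D_iv) = (5814.859/50)/(3640/25) = 116.29718/145.6 = 0.7987

F = 0.799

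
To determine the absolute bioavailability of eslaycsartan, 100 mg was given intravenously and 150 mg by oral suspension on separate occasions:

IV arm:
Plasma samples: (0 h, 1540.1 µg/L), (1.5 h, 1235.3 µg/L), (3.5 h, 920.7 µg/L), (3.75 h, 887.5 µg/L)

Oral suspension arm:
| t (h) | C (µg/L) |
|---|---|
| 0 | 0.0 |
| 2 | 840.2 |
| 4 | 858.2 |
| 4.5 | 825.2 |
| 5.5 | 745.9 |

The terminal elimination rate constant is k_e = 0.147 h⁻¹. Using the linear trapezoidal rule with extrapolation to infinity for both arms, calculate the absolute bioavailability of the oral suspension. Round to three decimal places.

Trapezoidal AUC_0→3.75 (IV):
  [0→1.5]: (1540.1+1235.3)/2 × 1.5 = 2081.55
  [1.5→3.5]: (1235.3+920.7)/2 × 2 = 2156.0
  [3.5→3.75]: (920.7+887.5)/2 × 0.25 = 226.025
  Sum = 4463.575 µg/L·h
IV tail: 887.5/0.147 = 6037.415; AUC_iv,0→∞ = 4463.575 + 6037.415 = 10500.99 µg/L·h
Trapezoidal AUC_0→5.5 (oral suspension):
  [0→2]: (0.0+840.2)/2 × 2 = 840.2
  [2→4]: (840.2+858.2)/2 × 2 = 1698.4
  [4→4.5]: (858.2+825.2)/2 × 0.5 = 420.85
  [4.5→5.5]: (825.2+745.9)/2 × 1 = 785.55
  Sum = 3745.0 µg/L·h
oral suspension tail: 745.9/0.147 = 5074.150; AUC_ev,0→∞ = 3745.0 + 5074.150 = 8819.15 µg/L·h
F = (AUC_ev/D_ev)/(AUC_iv/D_iv) = (8819.15/150)/(10500.99/100) = 58.7943/105.0099 = 0.5599

F = 0.560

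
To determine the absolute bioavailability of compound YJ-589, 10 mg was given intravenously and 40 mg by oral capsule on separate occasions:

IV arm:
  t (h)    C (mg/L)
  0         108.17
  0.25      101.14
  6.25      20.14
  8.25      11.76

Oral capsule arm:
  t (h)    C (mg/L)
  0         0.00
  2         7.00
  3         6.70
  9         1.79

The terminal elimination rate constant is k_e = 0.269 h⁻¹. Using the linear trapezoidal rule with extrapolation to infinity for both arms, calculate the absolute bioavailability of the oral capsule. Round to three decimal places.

Trapezoidal AUC_0→8.25 (IV):
  [0→0.25]: (108.17+101.14)/2 × 0.25 = 26.16375
  [0.25→6.25]: (101.14+20.14)/2 × 6 = 363.84
  [6.25→8.25]: (20.14+11.76)/2 × 2 = 31.9
  Sum = 421.90375 mg/L·h
IV tail: 11.76/0.269 = 43.717; AUC_iv,0→∞ = 421.90375 + 43.717 = 465.62075 mg/L·h
Trapezoidal AUC_0→9 (oral capsule):
  [0→2]: (0.00+7.00)/2 × 2 = 7.0
  [2→3]: (7.00+6.70)/2 × 1 = 6.85
  [3→9]: (6.70+1.79)/2 × 6 = 25.47
  Sum = 39.32 mg/L·h
oral capsule tail: 1.79/0.269 = 6.654; AUC_ev,0→∞ = 39.32 + 6.654 = 45.974 mg/L·h
F = (AUC_ev/D_ev)/(AUC_iv/D_iv) = (45.974/40)/(465.62075/10) = 1.14935/46.562075 = 0.0247

F = 0.025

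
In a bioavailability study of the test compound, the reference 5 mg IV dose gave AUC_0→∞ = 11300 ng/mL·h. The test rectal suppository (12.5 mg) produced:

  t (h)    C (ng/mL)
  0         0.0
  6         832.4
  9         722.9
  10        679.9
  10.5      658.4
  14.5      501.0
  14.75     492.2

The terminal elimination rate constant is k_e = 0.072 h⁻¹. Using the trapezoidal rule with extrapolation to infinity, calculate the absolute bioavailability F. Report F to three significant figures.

Trapezoidal AUC_0→14.75 (rectal suppository):
  [0→6]: (0.0+832.4)/2 × 6 = 2497.2
  [6→9]: (832.4+722.9)/2 × 3 = 2332.95
  [9→10]: (722.9+679.9)/2 × 1 = 701.4
  [10→10.5]: (679.9+658.4)/2 × 0.5 = 334.575
  [10.5→14.5]: (658.4+501.0)/2 × 4 = 2318.8
  [14.5→14.75]: (501.0+492.2)/2 × 0.25 = 124.15
  Sum = 8309.075 ng/mL·h
Tail: C_last/k_e = 492.2/0.072 = 6836.111
AUC_0→∞ (rectal suppository) = 8309.075 + 6836.111 = 15145.186 ng/mL·h
F = (AUC_ev/D_ev)/(AUC_iv/D_iv) = (15145.186/12.5)/(11300/5) = 1211.61/2260 = 0.5361

F = 0.536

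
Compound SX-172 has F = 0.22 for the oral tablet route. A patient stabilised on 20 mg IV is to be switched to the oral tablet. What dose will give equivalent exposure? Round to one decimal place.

D_oral = 90.9 mg

For equal systemic exposure: F × D_ev = D_iv
D_ev = D_iv / F = 20 / 0.22 = 90.9091 mg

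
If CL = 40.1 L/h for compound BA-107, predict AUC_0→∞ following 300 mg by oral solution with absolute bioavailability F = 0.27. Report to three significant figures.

AUC_0→∞ = F × Dose / CL
        = 0.27 × 300 / 40.1 = 2.01995 mg/L·h

AUC = 2.02 mg/L·h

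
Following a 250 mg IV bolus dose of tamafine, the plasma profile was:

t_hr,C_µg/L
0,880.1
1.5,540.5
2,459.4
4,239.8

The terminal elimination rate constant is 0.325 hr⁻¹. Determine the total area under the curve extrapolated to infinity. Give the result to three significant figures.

Trapezoidal AUC_0→4:
  [0→1.5]: (880.1+540.5)/2 × 1.5 = 1065.45
  [1.5→2]: (540.5+459.4)/2 × 0.5 = 249.975
  [2→4]: (459.4+239.8)/2 × 2 = 699.2
  Sum = 2014.625 µg/L·hr
Extrapolated tail: C_last / k_e = 239.8 / 0.325 = 737.846
AUC_0→∞ = 2014.625 + 737.846 = 2752.471 µg/L·hr

AUC = 2750 µg/L·hr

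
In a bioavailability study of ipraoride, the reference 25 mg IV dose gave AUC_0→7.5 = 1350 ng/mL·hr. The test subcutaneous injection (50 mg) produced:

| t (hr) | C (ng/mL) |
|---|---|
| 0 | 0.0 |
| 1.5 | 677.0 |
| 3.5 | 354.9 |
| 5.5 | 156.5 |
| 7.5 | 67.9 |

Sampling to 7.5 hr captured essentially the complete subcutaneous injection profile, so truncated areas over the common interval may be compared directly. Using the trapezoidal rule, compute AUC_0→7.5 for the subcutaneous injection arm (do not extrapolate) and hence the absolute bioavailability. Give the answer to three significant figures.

F = 0.843

Trapezoidal AUC_0→7.5 (subcutaneous injection):
  [0→1.5]: (0.0+677.0)/2 × 1.5 = 507.75
  [1.5→3.5]: (677.0+354.9)/2 × 2 = 1031.9
  [3.5→5.5]: (354.9+156.5)/2 × 2 = 511.4
  [5.5→7.5]: (156.5+67.9)/2 × 2 = 224.4
  Sum = 2275.45 ng/mL·hr
F = (AUC_ev/D_ev)/(AUC_iv/D_iv) = (2275.45/50)/(1350/25) = 45.509/54 = 0.8428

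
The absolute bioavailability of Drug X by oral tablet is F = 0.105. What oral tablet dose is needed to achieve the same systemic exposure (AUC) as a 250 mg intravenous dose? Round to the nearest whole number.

For equal systemic exposure: F × D_ev = D_iv
D_ev = D_iv / F = 250 / 0.105 = 2380.95 mg

D_oral = 2381 mg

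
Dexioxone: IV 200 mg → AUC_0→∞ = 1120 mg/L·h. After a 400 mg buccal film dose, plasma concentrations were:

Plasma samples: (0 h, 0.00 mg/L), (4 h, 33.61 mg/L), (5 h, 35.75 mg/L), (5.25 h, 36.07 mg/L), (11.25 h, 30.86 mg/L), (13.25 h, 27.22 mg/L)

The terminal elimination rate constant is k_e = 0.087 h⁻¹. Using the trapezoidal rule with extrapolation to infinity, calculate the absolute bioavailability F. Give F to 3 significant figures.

F = 0.305

Trapezoidal AUC_0→13.25 (buccal film):
  [0→4]: (0.00+33.61)/2 × 4 = 67.22
  [4→5]: (33.61+35.75)/2 × 1 = 34.68
  [5→5.25]: (35.75+36.07)/2 × 0.25 = 8.9775
  [5.25→11.25]: (36.07+30.86)/2 × 6 = 200.79
  [11.25→13.25]: (30.86+27.22)/2 × 2 = 58.08
  Sum = 369.7475 mg/L·h
Tail: C_last/k_e = 27.22/0.087 = 312.874
AUC_0→∞ (buccal film) = 369.7475 + 312.874 = 682.6215 mg/L·h
F = (AUC_ev/D_ev)/(AUC_iv/D_iv) = (682.6215/400)/(1120/200) = 1.70655/5.6 = 0.3047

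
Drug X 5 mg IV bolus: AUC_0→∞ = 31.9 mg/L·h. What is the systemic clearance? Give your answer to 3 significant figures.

CL = Dose_iv / AUC_0→∞
   = 5 / 31.9 = 0.15674 L/h

CL = 0.157 L/h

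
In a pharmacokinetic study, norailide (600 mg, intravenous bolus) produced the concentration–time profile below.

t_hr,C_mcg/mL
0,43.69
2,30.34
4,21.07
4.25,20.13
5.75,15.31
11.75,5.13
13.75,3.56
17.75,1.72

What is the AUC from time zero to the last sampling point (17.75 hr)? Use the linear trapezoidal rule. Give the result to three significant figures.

Trapezoidal AUC_0→17.75:
  [0→2]: (43.69+30.34)/2 × 2 = 74.03
  [2→4]: (30.34+21.07)/2 × 2 = 51.41
  [4→4.25]: (21.07+20.13)/2 × 0.25 = 5.15
  [4.25→5.75]: (20.13+15.31)/2 × 1.5 = 26.58
  [5.75→11.75]: (15.31+5.13)/2 × 6 = 61.32
  [11.75→13.75]: (5.13+3.56)/2 × 2 = 8.69
  [13.75→17.75]: (3.56+1.72)/2 × 4 = 10.56
  Sum = 237.74 mcg/mL·hr

AUC = 238 mcg/mL·hr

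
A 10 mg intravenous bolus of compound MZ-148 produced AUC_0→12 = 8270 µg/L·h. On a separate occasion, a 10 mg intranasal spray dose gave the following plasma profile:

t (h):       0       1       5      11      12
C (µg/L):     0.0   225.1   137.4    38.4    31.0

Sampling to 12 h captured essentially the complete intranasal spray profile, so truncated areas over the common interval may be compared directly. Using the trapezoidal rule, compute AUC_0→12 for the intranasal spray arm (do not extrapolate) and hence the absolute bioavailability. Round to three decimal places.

F = 0.169

Trapezoidal AUC_0→12 (intranasal spray):
  [0→1]: (0.0+225.1)/2 × 1 = 112.55
  [1→5]: (225.1+137.4)/2 × 4 = 725.0
  [5→11]: (137.4+38.4)/2 × 6 = 527.4
  [11→12]: (38.4+31.0)/2 × 1 = 34.7
  Sum = 1399.65 µg/L·h
F = (AUC_ev/D_ev)/(AUC_iv/D_iv) = (1399.65/10)/(8270/10) = 139.965/827 = 0.1692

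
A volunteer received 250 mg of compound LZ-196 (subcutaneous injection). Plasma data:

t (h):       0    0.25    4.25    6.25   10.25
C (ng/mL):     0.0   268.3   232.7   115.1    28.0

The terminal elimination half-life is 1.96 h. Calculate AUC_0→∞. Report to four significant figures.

AUC = 1749 ng/mL·h

Trapezoidal AUC_0→10.25:
  [0→0.25]: (0.0+268.3)/2 × 0.25 = 33.5375
  [0.25→4.25]: (268.3+232.7)/2 × 4 = 1002.0
  [4.25→6.25]: (232.7+115.1)/2 × 2 = 347.8
  [6.25→10.25]: (115.1+28.0)/2 × 4 = 286.2
  Sum = 1669.5375 ng/mL·h
k_e = ln2 / t½ = 0.693147 / 1.96 = 0.3536 h^-1
Extrapolated tail: C_last / k_e = 28.0 / 0.3536 = 79.186
AUC_0→∞ = 1669.5375 + 79.186 = 1748.7235 ng/mL·h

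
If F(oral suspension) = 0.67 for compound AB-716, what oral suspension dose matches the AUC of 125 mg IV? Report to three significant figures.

For equal systemic exposure: F × D_ev = D_iv
D_ev = D_iv / F = 125 / 0.67 = 186.567 mg

D_oral = 187 mg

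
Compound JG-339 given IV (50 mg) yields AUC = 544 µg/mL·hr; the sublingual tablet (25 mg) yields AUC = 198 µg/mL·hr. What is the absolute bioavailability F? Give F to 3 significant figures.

F = (AUC_ev / D_ev) / (AUC_iv / D_iv)
  = (198/25) / (544/50)
  = 7.92 / 10.88 = 0.7279

F = 0.728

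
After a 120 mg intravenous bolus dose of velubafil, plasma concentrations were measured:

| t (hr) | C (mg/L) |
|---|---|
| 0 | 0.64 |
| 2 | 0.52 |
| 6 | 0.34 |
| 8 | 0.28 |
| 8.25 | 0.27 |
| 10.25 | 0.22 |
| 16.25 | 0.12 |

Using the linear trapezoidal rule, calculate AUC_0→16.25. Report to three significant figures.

Trapezoidal AUC_0→16.25:
  [0→2]: (0.64+0.52)/2 × 2 = 1.16
  [2→6]: (0.52+0.34)/2 × 4 = 1.72
  [6→8]: (0.34+0.28)/2 × 2 = 0.62
  [8→8.25]: (0.28+0.27)/2 × 0.25 = 0.06875
  [8.25→10.25]: (0.27+0.22)/2 × 2 = 0.49
  [10.25→16.25]: (0.22+0.12)/2 × 6 = 1.02
  Sum = 5.07875 mg/L·hr

AUC = 5.08 mg/L·hr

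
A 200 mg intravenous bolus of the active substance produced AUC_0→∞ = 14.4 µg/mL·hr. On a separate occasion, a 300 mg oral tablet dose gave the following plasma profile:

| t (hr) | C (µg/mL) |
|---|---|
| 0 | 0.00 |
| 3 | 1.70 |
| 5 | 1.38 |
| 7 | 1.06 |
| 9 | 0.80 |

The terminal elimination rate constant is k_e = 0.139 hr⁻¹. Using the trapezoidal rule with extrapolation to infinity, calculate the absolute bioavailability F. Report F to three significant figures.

F = 0.726

Trapezoidal AUC_0→9 (oral tablet):
  [0→3]: (0.00+1.70)/2 × 3 = 2.55
  [3→5]: (1.70+1.38)/2 × 2 = 3.08
  [5→7]: (1.38+1.06)/2 × 2 = 2.44
  [7→9]: (1.06+0.80)/2 × 2 = 1.86
  Sum = 9.93 µg/mL·hr
Tail: C_last/k_e = 0.80/0.139 = 5.755
AUC_0→∞ (oral tablet) = 9.93 + 5.755 = 15.685 µg/mL·hr
F = (AUC_ev/D_ev)/(AUC_iv/D_iv) = (15.685/300)/(14.4/200) = 0.0522833/0.072 = 0.7262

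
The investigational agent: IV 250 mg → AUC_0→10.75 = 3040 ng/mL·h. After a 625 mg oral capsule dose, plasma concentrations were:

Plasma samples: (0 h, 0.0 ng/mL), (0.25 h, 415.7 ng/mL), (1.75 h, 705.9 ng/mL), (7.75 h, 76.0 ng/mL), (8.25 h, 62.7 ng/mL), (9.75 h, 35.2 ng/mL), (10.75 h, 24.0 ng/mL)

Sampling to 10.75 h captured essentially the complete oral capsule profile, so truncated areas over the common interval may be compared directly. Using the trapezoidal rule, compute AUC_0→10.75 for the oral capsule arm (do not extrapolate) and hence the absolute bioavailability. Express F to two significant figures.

F = 0.44

Trapezoidal AUC_0→10.75 (oral capsule):
  [0→0.25]: (0.0+415.7)/2 × 0.25 = 51.9625
  [0.25→1.75]: (415.7+705.9)/2 × 1.5 = 841.2
  [1.75→7.75]: (705.9+76.0)/2 × 6 = 2345.7
  [7.75→8.25]: (76.0+62.7)/2 × 0.5 = 34.675
  [8.25→9.75]: (62.7+35.2)/2 × 1.5 = 73.425
  [9.75→10.75]: (35.2+24.0)/2 × 1 = 29.6
  Sum = 3376.5625 ng/mL·h
F = (AUC_ev/D_ev)/(AUC_iv/D_iv) = (3376.5625/625)/(3040/250) = 5.4025/12.16 = 0.4443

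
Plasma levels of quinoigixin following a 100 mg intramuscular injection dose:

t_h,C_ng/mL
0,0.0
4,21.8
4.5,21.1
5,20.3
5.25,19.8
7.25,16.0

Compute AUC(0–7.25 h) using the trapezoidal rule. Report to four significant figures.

Trapezoidal AUC_0→7.25:
  [0→4]: (0.0+21.8)/2 × 4 = 43.6
  [4→4.5]: (21.8+21.1)/2 × 0.5 = 10.725
  [4.5→5]: (21.1+20.3)/2 × 0.5 = 10.35
  [5→5.25]: (20.3+19.8)/2 × 0.25 = 5.0125
  [5.25→7.25]: (19.8+16.0)/2 × 2 = 35.8
  Sum = 105.4875 ng/mL·h

AUC = 105.5 ng/mL·h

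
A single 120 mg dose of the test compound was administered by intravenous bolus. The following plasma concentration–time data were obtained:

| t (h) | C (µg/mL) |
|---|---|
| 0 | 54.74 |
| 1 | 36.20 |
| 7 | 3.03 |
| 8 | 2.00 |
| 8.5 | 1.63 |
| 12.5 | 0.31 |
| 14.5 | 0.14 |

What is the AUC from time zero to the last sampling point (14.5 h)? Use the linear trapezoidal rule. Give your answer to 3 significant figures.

AUC = 171 µg/mL·h

Trapezoidal AUC_0→14.5:
  [0→1]: (54.74+36.20)/2 × 1 = 45.47
  [1→7]: (36.20+3.03)/2 × 6 = 117.69
  [7→8]: (3.03+2.00)/2 × 1 = 2.515
  [8→8.5]: (2.00+1.63)/2 × 0.5 = 0.9075
  [8.5→12.5]: (1.63+0.31)/2 × 4 = 3.88
  [12.5→14.5]: (0.31+0.14)/2 × 2 = 0.45
  Sum = 170.9125 µg/mL·h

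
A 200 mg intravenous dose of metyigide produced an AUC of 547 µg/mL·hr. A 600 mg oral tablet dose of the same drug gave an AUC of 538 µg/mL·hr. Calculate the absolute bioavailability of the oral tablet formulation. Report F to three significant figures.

F = (AUC_ev / D_ev) / (AUC_iv / D_iv)
  = (538/600) / (547/200)
  = 0.896667 / 2.735 = 0.3278

F = 0.328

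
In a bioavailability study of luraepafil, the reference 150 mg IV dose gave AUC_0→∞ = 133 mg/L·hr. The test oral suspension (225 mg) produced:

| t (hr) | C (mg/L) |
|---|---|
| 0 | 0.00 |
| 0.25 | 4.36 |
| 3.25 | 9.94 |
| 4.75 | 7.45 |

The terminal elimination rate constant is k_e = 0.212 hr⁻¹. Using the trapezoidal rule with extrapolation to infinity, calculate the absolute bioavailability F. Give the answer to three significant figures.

F = 0.352

Trapezoidal AUC_0→4.75 (oral suspension):
  [0→0.25]: (0.00+4.36)/2 × 0.25 = 0.545
  [0.25→3.25]: (4.36+9.94)/2 × 3 = 21.45
  [3.25→4.75]: (9.94+7.45)/2 × 1.5 = 13.0425
  Sum = 35.0375 mg/L·hr
Tail: C_last/k_e = 7.45/0.212 = 35.142
AUC_0→∞ (oral suspension) = 35.0375 + 35.142 = 70.1795 mg/L·hr
F = (AUC_ev/D_ev)/(AUC_iv/D_iv) = (70.1795/225)/(133/150) = 0.311909/0.886667 = 0.3518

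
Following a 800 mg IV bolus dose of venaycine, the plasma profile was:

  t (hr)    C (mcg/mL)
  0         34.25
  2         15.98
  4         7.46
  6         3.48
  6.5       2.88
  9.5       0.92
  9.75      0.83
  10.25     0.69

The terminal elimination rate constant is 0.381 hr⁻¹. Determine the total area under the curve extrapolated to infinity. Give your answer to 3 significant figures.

Trapezoidal AUC_0→10.25:
  [0→2]: (34.25+15.98)/2 × 2 = 50.23
  [2→4]: (15.98+7.46)/2 × 2 = 23.44
  [4→6]: (7.46+3.48)/2 × 2 = 10.94
  [6→6.5]: (3.48+2.88)/2 × 0.5 = 1.59
  [6.5→9.5]: (2.88+0.92)/2 × 3 = 5.7
  [9.5→9.75]: (0.92+0.83)/2 × 0.25 = 0.21875
  [9.75→10.25]: (0.83+0.69)/2 × 0.5 = 0.38
  Sum = 92.49875 mcg/mL·hr
Extrapolated tail: C_last / k_e = 0.69 / 0.381 = 1.811
AUC_0→∞ = 92.49875 + 1.811 = 94.30975 mcg/mL·hr

AUC = 94.3 mcg/mL·hr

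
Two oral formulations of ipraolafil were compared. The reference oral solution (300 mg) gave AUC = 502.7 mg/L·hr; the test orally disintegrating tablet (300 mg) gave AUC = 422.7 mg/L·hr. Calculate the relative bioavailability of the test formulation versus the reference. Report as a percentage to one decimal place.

F_rel = 84.1%

F_rel = (AUC_test/D_test) / (AUC_ref/D_ref)
      = (422.7/300) / (502.7/300)
      = 1.409 / 1.67567 = 0.8409 = 84.09%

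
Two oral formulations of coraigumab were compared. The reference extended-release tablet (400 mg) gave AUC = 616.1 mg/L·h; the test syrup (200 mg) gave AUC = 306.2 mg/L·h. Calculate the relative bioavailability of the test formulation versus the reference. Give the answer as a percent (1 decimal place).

F_rel = (AUC_test/D_test) / (AUC_ref/D_ref)
      = (306.2/200) / (616.1/400)
      = 1.531 / 1.54025 = 0.9940 = 99.40%

F_rel = 99.4%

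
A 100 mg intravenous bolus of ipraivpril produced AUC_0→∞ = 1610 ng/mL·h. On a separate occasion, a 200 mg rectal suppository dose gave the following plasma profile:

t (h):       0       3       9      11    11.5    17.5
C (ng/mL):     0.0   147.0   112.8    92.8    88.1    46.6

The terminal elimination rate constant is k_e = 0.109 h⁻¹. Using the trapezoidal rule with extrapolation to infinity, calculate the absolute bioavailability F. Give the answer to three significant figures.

Trapezoidal AUC_0→17.5 (rectal suppository):
  [0→3]: (0.0+147.0)/2 × 3 = 220.5
  [3→9]: (147.0+112.8)/2 × 6 = 779.4
  [9→11]: (112.8+92.8)/2 × 2 = 205.6
  [11→11.5]: (92.8+88.1)/2 × 0.5 = 45.225
  [11.5→17.5]: (88.1+46.6)/2 × 6 = 404.1
  Sum = 1654.825 ng/mL·h
Tail: C_last/k_e = 46.6/0.109 = 427.523
AUC_0→∞ (rectal suppository) = 1654.825 + 427.523 = 2082.348 ng/mL·h
F = (AUC_ev/D_ev)/(AUC_iv/D_iv) = (2082.348/200)/(1610/100) = 10.41174/16.1 = 0.6467

F = 0.647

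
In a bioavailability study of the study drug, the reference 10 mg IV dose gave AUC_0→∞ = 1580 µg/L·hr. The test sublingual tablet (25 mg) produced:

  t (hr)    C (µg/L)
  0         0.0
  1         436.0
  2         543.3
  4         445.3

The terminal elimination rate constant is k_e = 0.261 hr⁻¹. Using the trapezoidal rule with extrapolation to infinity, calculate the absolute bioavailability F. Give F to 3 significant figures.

Trapezoidal AUC_0→4 (sublingual tablet):
  [0→1]: (0.0+436.0)/2 × 1 = 218.0
  [1→2]: (436.0+543.3)/2 × 1 = 489.65
  [2→4]: (543.3+445.3)/2 × 2 = 988.6
  Sum = 1696.25 µg/L·hr
Tail: C_last/k_e = 445.3/0.261 = 1706.130
AUC_0→∞ (sublingual tablet) = 1696.25 + 1706.130 = 3402.38 µg/L·hr
F = (AUC_ev/D_ev)/(AUC_iv/D_iv) = (3402.38/25)/(1580/10) = 136.0952/158 = 0.8614

F = 0.861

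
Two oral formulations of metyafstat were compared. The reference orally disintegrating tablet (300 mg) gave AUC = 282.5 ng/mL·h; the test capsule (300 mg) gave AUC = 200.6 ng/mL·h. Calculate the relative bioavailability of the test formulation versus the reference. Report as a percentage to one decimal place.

F_rel = 71.0%

F_rel = (AUC_test/D_test) / (AUC_ref/D_ref)
      = (200.6/300) / (282.5/300)
      = 0.668667 / 0.941667 = 0.7101 = 71.01%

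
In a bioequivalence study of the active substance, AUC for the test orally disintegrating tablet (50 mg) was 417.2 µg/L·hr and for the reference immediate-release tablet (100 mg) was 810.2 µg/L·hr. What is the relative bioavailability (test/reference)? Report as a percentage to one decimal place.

F_rel = 103.0%

F_rel = (AUC_test/D_test) / (AUC_ref/D_ref)
      = (417.2/50) / (810.2/100)
      = 8.344 / 8.102 = 1.0299 = 102.99%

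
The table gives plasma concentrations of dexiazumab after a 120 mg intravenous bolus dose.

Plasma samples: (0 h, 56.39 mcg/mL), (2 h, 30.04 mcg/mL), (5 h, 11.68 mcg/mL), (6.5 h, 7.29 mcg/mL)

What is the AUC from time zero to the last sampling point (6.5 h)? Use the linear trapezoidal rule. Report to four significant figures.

AUC = 163.2 mcg/mL·h

Trapezoidal AUC_0→6.5:
  [0→2]: (56.39+30.04)/2 × 2 = 86.43
  [2→5]: (30.04+11.68)/2 × 3 = 62.58
  [5→6.5]: (11.68+7.29)/2 × 1.5 = 14.2275
  Sum = 163.2375 mcg/mL·h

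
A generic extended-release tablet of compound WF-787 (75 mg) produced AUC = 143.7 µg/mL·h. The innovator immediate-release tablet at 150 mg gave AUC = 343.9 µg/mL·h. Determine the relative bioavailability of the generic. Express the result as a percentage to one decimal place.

F_rel = 83.6%

F_rel = (AUC_test/D_test) / (AUC_ref/D_ref)
      = (143.7/75) / (343.9/150)
      = 1.916 / 2.29267 = 0.8357 = 83.57%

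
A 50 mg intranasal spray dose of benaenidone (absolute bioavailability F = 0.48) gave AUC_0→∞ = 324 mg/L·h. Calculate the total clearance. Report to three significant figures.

CL = 0.0741 L/h

CL = F × Dose / AUC_0→∞
   = 0.48 × 50 / 324 = 0.0740741 L/h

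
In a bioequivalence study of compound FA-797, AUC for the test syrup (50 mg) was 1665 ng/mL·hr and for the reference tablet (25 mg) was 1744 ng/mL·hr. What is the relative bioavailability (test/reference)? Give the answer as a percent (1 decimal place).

F_rel = (AUC_test/D_test) / (AUC_ref/D_ref)
      = (1665/50) / (1744/25)
      = 33.3 / 69.76 = 0.4774 = 47.74%

F_rel = 47.7%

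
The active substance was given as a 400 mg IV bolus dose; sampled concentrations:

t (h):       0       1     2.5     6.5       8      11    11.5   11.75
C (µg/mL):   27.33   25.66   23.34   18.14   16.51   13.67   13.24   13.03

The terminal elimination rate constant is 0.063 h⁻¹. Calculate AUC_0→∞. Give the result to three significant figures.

AUC = 434 µg/mL·h

Trapezoidal AUC_0→11.75:
  [0→1]: (27.33+25.66)/2 × 1 = 26.495
  [1→2.5]: (25.66+23.34)/2 × 1.5 = 36.75
  [2.5→6.5]: (23.34+18.14)/2 × 4 = 82.96
  [6.5→8]: (18.14+16.51)/2 × 1.5 = 25.9875
  [8→11]: (16.51+13.67)/2 × 3 = 45.27
  [11→11.5]: (13.67+13.24)/2 × 0.5 = 6.7275
  [11.5→11.75]: (13.24+13.03)/2 × 0.25 = 3.28375
  Sum = 227.47375 µg/mL·h
Extrapolated tail: C_last / k_e = 13.03 / 0.063 = 206.825
AUC_0→∞ = 227.47375 + 206.825 = 434.29875 µg/mL·h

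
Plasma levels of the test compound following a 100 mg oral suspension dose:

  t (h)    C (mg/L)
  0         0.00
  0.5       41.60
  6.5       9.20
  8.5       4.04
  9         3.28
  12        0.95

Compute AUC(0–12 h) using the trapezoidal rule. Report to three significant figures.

AUC = 184 mg/L·h

Trapezoidal AUC_0→12:
  [0→0.5]: (0.00+41.60)/2 × 0.5 = 10.4
  [0.5→6.5]: (41.60+9.20)/2 × 6 = 152.4
  [6.5→8.5]: (9.20+4.04)/2 × 2 = 13.24
  [8.5→9]: (4.04+3.28)/2 × 0.5 = 1.83
  [9→12]: (3.28+0.95)/2 × 3 = 6.345
  Sum = 184.215 mg/L·h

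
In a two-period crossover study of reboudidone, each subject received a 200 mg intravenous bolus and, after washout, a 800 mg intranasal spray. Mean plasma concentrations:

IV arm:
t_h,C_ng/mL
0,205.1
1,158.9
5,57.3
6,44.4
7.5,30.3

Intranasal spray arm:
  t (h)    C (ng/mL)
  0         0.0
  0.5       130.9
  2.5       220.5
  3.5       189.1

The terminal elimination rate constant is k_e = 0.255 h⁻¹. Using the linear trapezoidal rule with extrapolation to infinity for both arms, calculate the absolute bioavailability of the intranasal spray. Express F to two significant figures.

F = 0.40

Trapezoidal AUC_0→7.5 (IV):
  [0→1]: (205.1+158.9)/2 × 1 = 182.0
  [1→5]: (158.9+57.3)/2 × 4 = 432.4
  [5→6]: (57.3+44.4)/2 × 1 = 50.85
  [6→7.5]: (44.4+30.3)/2 × 1.5 = 56.025
  Sum = 721.275 ng/mL·h
IV tail: 30.3/0.255 = 118.824; AUC_iv,0→∞ = 721.275 + 118.824 = 840.099 ng/mL·h
Trapezoidal AUC_0→3.5 (intranasal spray):
  [0→0.5]: (0.0+130.9)/2 × 0.5 = 32.725
  [0.5→2.5]: (130.9+220.5)/2 × 2 = 351.4
  [2.5→3.5]: (220.5+189.1)/2 × 1 = 204.8
  Sum = 588.925 ng/mL·h
intranasal spray tail: 189.1/0.255 = 741.569; AUC_ev,0→∞ = 588.925 + 741.569 = 1330.494 ng/mL·h
F = (AUC_ev/D_ev)/(AUC_iv/D_iv) = (1330.494/800)/(840.099/200) = 1.6631175/4.200495 = 0.3959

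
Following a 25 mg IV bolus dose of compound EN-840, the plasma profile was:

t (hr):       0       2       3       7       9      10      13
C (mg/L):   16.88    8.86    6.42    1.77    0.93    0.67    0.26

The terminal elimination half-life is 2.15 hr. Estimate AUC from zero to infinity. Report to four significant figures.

AUC = 55.46 mg/L·hr

Trapezoidal AUC_0→13:
  [0→2]: (16.88+8.86)/2 × 2 = 25.74
  [2→3]: (8.86+6.42)/2 × 1 = 7.64
  [3→7]: (6.42+1.77)/2 × 4 = 16.38
  [7→9]: (1.77+0.93)/2 × 2 = 2.7
  [9→10]: (0.93+0.67)/2 × 1 = 0.8
  [10→13]: (0.67+0.26)/2 × 3 = 1.395
  Sum = 54.655 mg/L·hr
k_e = ln2 / t½ = 0.693147 / 2.15 = 0.3224 hr^-1
Extrapolated tail: C_last / k_e = 0.26 / 0.3224 = 0.806
AUC_0→∞ = 54.655 + 0.806 = 55.461 mg/L·hr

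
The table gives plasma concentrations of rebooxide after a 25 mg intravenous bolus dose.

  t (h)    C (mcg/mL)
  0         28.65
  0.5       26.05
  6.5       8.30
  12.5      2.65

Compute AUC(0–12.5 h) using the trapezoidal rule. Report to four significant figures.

AUC = 149.6 mcg/mL·h

Trapezoidal AUC_0→12.5:
  [0→0.5]: (28.65+26.05)/2 × 0.5 = 13.675
  [0.5→6.5]: (26.05+8.30)/2 × 6 = 103.05
  [6.5→12.5]: (8.30+2.65)/2 × 6 = 32.85
  Sum = 149.575 mcg/mL·h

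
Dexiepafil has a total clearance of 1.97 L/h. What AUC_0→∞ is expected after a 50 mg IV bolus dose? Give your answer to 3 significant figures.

AUC = 25.4 mg/L·h

AUC_0→∞ = Dose_iv / CL
        = 50 / 1.97 = 25.3807 mg/L·h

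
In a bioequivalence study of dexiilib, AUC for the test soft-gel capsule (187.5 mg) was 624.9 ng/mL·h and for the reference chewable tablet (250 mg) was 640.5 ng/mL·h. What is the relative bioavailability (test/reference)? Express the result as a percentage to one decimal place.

F_rel = (AUC_test/D_test) / (AUC_ref/D_ref)
      = (624.9/187.5) / (640.5/250)
      = 3.3328 / 2.562 = 1.3009 = 130.09%

F_rel = 130.1%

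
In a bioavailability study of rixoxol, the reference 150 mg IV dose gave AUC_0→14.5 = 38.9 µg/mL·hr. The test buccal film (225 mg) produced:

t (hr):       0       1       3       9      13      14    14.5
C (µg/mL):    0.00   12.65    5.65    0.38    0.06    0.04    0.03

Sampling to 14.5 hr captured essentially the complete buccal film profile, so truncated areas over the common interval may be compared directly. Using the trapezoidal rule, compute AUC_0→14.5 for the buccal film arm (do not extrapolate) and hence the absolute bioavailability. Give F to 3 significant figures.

F = 0.748

Trapezoidal AUC_0→14.5 (buccal film):
  [0→1]: (0.00+12.65)/2 × 1 = 6.325
  [1→3]: (12.65+5.65)/2 × 2 = 18.3
  [3→9]: (5.65+0.38)/2 × 6 = 18.09
  [9→13]: (0.38+0.06)/2 × 4 = 0.88
  [13→14]: (0.06+0.04)/2 × 1 = 0.05
  [14→14.5]: (0.04+0.03)/2 × 0.5 = 0.0175
  Sum = 43.6625 µg/mL·hr
F = (AUC_ev/D_ev)/(AUC_iv/D_iv) = (43.6625/225)/(38.9/150) = 0.194056/0.259333 = 0.7483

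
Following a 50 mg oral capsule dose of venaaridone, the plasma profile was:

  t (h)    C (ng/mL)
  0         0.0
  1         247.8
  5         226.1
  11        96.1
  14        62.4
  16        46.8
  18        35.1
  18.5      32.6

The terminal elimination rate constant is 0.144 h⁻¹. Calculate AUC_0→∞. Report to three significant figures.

Trapezoidal AUC_0→18.5:
  [0→1]: (0.0+247.8)/2 × 1 = 123.9
  [1→5]: (247.8+226.1)/2 × 4 = 947.8
  [5→11]: (226.1+96.1)/2 × 6 = 966.6
  [11→14]: (96.1+62.4)/2 × 3 = 237.75
  [14→16]: (62.4+46.8)/2 × 2 = 109.2
  [16→18]: (46.8+35.1)/2 × 2 = 81.9
  [18→18.5]: (35.1+32.6)/2 × 0.5 = 16.925
  Sum = 2484.075 ng/mL·h
Extrapolated tail: C_last / k_e = 32.6 / 0.144 = 226.389
AUC_0→∞ = 2484.075 + 226.389 = 2710.464 ng/mL·h

AUC = 2710 ng/mL·h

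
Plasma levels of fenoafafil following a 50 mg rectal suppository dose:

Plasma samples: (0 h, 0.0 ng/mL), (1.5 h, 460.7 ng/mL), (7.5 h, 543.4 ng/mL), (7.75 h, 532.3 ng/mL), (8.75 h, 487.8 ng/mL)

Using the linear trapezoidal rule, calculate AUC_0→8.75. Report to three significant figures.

AUC = 4000 ng/mL·h

Trapezoidal AUC_0→8.75:
  [0→1.5]: (0.0+460.7)/2 × 1.5 = 345.525
  [1.5→7.5]: (460.7+543.4)/2 × 6 = 3012.3
  [7.5→7.75]: (543.4+532.3)/2 × 0.25 = 134.4625
  [7.75→8.75]: (532.3+487.8)/2 × 1 = 510.05
  Sum = 4002.3375 ng/mL·h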